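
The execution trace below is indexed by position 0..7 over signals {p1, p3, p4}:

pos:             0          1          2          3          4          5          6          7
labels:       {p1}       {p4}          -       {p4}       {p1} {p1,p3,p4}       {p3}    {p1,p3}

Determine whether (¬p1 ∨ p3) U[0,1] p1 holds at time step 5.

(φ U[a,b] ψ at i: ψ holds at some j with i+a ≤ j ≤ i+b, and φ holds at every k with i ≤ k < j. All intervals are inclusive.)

Yes

Need some j in [5,6] with p1, and (¬p1 ∨ p3) at every k in [5,j-1].
  j=5: p1 holds; no prefix to check → satisfied.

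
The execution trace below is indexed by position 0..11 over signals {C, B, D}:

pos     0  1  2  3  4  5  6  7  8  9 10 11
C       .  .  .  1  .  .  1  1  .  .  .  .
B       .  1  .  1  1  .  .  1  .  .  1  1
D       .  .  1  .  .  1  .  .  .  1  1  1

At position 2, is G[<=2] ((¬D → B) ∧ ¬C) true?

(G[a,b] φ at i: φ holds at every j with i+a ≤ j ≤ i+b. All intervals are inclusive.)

False

Check ((¬D → B) ∧ ¬C) at every j in [2,4]:
  j=2: true
  j=3: false
  j=4: true
Fails at j=3 → formula fails.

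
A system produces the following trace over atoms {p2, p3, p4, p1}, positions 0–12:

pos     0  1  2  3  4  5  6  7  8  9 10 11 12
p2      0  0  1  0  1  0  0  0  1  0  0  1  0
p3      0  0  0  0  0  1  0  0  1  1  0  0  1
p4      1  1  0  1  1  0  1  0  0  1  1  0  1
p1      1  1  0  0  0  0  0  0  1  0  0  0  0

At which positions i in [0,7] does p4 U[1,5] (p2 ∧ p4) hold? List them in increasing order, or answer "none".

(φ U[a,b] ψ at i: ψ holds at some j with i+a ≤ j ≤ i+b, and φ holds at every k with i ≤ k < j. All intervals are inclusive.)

3

Evaluate at each i in [0,7]:
  i=0: ✗ (lhs fails at k=2 before rhs at j=4)
  i=1: ✗ (lhs fails at k=2 before rhs at j=4)
  i=2: ✗ (lhs fails at k=2 before rhs at j=4)
  i=3: ✓ (rhs at j=4; lhs holds on [3,3])
  i=4: ✗ (no rhs in [5,9])
  i=5: ✗ (no rhs in [6,10])
  i=6: ✗ (no rhs in [7,11])
  i=7: ✗ (no rhs in [8,12])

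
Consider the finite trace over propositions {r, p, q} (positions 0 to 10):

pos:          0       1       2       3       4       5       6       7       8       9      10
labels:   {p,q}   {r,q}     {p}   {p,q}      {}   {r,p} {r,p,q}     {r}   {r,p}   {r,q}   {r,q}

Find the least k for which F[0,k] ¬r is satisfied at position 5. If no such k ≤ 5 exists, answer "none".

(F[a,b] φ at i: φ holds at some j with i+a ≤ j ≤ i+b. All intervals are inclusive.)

none

Scan j = 5,6,… for ¬r:
  j=5: fails
  j=6: fails
  j=7: fails
  j=8: fails
  j=9: fails
  j=10: fails
No j in [5,10] satisfies it → none.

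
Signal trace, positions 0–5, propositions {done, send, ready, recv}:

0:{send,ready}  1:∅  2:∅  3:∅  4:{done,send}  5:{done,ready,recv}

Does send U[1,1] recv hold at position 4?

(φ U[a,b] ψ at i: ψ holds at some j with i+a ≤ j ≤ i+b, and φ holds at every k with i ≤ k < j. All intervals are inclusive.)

True

Need some j in [5,5] with recv, and send at every k in [4,j-1].
  j=5: recv holds; send holds at every k in [4,4] → satisfied.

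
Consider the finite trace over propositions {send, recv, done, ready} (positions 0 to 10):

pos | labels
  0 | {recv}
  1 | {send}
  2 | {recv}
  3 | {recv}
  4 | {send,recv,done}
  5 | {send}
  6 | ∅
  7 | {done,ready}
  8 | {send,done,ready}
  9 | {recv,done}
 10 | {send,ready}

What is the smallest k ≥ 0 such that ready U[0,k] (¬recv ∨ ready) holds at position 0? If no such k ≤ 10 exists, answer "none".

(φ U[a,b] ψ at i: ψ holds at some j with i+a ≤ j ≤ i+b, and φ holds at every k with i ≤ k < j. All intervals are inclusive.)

none

Need earliest j ≥ 0 with (¬recv ∨ ready), and ready at every k in [0,j-1].
  j=0: rhs fails.
  j=1: rhs holds but lhs fails at k=0.
  j=2: rhs fails.
  j=3: rhs fails.
  j=4: rhs fails.
  j=5: rhs holds but lhs fails at k=0.
  j=6: rhs holds but lhs fails at k=0.
  j=7: rhs holds but lhs fails at k=0.
  j=8: rhs holds but lhs fails at k=0.
  j=9: rhs fails.
  j=10: rhs holds but lhs fails at k=0.
No witness within the range → none.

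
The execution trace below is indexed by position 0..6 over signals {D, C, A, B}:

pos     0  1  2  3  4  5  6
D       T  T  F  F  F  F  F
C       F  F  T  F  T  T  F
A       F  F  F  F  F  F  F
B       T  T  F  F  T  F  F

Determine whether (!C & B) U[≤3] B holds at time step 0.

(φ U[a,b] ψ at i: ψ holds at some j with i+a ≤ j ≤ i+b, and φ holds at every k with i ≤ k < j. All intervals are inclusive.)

Need some j in [0,3] with B, and (!C & B) at every k in [0,j-1].
  j=0: B holds; no prefix to check → satisfied.

Holds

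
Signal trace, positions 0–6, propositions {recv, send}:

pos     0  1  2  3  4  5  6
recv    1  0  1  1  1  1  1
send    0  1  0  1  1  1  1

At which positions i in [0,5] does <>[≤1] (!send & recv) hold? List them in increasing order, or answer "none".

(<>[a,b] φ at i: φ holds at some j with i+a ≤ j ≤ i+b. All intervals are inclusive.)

0, 1, 2

Evaluate at each i in [0,5]:
  i=0: ✓ (witness j=0)
  i=1: ✓ (witness j=2)
  i=2: ✓ (witness j=2)
  i=3: ✗ (none in [3,4])
  i=4: ✗ (none in [4,5])
  i=5: ✗ (none in [5,6])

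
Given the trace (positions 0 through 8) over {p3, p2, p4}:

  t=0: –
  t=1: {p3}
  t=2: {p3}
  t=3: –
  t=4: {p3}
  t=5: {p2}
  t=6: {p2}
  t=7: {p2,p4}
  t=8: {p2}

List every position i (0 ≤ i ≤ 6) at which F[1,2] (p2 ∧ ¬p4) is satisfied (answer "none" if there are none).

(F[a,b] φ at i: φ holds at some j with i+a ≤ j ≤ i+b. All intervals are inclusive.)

3, 4, 5, 6

Evaluate at each i in [0,6]:
  i=0: ✗ (none in [1,2])
  i=1: ✗ (none in [2,3])
  i=2: ✗ (none in [3,4])
  i=3: ✓ (witness j=5)
  i=4: ✓ (witness j=5)
  i=5: ✓ (witness j=6)
  i=6: ✓ (witness j=8)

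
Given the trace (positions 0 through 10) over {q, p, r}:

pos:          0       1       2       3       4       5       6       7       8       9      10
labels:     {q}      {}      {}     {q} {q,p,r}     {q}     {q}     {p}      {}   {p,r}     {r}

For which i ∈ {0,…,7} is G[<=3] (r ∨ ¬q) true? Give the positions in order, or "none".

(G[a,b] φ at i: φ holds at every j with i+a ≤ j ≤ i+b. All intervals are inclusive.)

Evaluate at each i in [0,7]:
  i=0: ✗ (fails at j=0)
  i=1: ✗ (fails at j=3)
  i=2: ✗ (fails at j=3)
  i=3: ✗ (fails at j=3)
  i=4: ✗ (fails at j=5)
  i=5: ✗ (fails at j=5)
  i=6: ✗ (fails at j=6)
  i=7: ✓ (all of [7,10])

7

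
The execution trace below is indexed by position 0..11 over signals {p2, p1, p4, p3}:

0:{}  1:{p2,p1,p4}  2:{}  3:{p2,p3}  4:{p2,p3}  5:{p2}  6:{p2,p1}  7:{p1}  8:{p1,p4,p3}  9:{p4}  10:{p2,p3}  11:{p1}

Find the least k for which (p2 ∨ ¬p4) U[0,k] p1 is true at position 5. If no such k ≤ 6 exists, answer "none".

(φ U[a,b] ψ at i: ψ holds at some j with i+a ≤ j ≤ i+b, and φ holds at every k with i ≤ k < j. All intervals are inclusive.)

1

Need earliest j ≥ 5 with p1, and (p2 ∨ ¬p4) at every k in [5,j-1].
  j=5: rhs fails.
  j=6: rhs holds; lhs holds on [5,5]. k = 1.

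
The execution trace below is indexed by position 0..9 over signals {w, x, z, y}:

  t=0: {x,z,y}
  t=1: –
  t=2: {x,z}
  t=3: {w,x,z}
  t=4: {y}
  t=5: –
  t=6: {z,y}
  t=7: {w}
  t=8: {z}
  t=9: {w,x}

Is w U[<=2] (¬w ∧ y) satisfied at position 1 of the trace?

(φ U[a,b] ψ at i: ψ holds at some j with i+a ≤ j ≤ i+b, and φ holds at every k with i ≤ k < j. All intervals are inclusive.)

Need some j in [1,3] with (¬w ∧ y), and w at every k in [1,j-1].
  j=1: (¬w ∧ y) false.
  j=2: (¬w ∧ y) false.
  j=3: (¬w ∧ y) false.
No j in the window works → until fails.

False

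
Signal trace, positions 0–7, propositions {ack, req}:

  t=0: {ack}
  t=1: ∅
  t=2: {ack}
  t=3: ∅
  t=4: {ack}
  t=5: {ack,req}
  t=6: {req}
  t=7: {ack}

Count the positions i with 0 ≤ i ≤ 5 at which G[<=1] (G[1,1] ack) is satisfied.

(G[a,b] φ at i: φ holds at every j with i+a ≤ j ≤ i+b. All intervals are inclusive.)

1

Evaluate at each i in [0,5]:
  i=0: ✗ (fails at j=0)
  i=1: ✗ (fails at j=2)
  i=2: ✗ (fails at j=2)
  i=3: ✓ (all of [3,4])
  i=4: ✗ (fails at j=5)
  i=5: ✗ (fails at j=5)
Positions where it holds: {3} → 1.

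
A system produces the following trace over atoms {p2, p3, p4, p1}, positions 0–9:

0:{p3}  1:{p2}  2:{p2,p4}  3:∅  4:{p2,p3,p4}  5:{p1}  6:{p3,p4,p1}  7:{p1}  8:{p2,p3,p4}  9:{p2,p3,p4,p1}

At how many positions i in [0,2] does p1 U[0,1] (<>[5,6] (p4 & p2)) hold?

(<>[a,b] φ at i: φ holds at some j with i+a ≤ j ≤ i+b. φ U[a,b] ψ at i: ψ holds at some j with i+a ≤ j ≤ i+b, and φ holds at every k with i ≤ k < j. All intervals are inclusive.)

Evaluate at each i in [0,2]:
  i=0: ✗ (no rhs in [0,1])
  i=1: ✗ (lhs fails at k=1 before rhs at j=2)
  i=2: ✓ (rhs at j=2)
Positions where it holds: {2} → 1.

1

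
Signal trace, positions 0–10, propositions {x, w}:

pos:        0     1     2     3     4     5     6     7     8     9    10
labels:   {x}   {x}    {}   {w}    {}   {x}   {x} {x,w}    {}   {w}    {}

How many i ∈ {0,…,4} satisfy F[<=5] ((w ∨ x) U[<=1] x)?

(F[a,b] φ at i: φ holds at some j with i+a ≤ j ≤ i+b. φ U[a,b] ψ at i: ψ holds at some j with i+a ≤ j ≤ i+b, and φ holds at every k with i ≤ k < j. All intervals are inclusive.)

Evaluate at each i in [0,4]:
  i=0: ✓ (witness j=0)
  i=1: ✓ (witness j=1)
  i=2: ✓ (witness j=5)
  i=3: ✓ (witness j=5)
  i=4: ✓ (witness j=5)
Positions where it holds: {0, 1, 2, 3, 4} → 5.

5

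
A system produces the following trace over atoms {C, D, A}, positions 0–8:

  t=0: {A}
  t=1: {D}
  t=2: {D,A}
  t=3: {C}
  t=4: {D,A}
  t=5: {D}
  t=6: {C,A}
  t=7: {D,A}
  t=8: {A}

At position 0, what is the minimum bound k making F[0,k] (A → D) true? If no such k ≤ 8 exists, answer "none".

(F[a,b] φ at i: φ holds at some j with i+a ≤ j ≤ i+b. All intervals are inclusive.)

1

Scan j = 0,1,… for (A → D):
  j=0: fails
  j=1: holds
First hit at j=1, so smallest k = 1-0 = 1.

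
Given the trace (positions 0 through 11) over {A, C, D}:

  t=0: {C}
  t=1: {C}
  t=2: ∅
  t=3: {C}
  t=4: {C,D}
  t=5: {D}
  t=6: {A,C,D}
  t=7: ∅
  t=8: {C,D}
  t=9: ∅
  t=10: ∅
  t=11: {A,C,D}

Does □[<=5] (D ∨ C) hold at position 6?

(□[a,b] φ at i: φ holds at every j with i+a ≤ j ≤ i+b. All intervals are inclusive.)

Does not hold

Check (D ∨ C) at every j in [6,11]:
  j=6: true
  j=7: false
  j=8: true
  j=9: false
  j=10: false
  j=11: true
Fails at j=7 → formula fails.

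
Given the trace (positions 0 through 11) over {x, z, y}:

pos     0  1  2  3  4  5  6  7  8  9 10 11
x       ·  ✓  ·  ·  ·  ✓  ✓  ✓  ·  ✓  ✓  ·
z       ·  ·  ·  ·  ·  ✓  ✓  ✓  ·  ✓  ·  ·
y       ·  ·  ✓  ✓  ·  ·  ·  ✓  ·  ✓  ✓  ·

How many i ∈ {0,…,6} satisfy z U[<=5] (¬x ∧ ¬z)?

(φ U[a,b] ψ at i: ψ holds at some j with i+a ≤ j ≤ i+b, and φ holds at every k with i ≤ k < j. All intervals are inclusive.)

6

Evaluate at each i in [0,6]:
  i=0: ✓ (rhs at j=0)
  i=1: ✗ (lhs fails at k=1 before rhs at j=2)
  i=2: ✓ (rhs at j=2)
  i=3: ✓ (rhs at j=3)
  i=4: ✓ (rhs at j=4)
  i=5: ✓ (rhs at j=8; lhs holds on [5,7])
  i=6: ✓ (rhs at j=8; lhs holds on [6,7])
Positions where it holds: {0, 2, 3, 4, 5, 6} → 6.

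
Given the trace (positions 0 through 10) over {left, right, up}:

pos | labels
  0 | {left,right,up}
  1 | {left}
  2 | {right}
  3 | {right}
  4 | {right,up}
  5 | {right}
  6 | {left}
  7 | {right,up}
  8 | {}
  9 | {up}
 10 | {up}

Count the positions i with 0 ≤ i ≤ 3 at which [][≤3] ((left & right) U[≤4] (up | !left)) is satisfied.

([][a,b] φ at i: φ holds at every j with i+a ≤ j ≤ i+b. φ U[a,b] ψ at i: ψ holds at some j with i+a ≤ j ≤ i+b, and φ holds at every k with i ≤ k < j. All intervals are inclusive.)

Evaluate at each i in [0,3]:
  i=0: ✗ (fails at j=1)
  i=1: ✗ (fails at j=1)
  i=2: ✓ (all of [2,5])
  i=3: ✗ (fails at j=6)
Positions where it holds: {2} → 1.

1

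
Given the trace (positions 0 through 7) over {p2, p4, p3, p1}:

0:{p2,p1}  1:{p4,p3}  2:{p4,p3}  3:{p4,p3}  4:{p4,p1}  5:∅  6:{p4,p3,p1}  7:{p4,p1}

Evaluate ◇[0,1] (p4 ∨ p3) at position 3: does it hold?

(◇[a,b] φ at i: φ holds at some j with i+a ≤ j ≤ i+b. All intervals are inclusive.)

Holds

Check (p4 ∨ p3) at each j in [3,4]:
  j=3: true
  j=4: true
Found at j=3 → formula holds.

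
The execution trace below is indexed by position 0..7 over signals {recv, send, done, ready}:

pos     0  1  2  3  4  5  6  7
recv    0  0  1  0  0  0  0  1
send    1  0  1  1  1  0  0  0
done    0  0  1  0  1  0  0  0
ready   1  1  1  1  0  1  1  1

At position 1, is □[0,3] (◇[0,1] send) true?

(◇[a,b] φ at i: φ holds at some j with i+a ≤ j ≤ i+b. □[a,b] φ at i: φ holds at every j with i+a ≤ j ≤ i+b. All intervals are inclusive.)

Yes

Check ◇[0,1] send at every j in [1,4]:
  j=1: holds (witness at 2)
  j=2: holds (witness at 2)
  j=3: holds (witness at 3)
  j=4: holds (witness at 4)
All positions satisfy it → formula holds.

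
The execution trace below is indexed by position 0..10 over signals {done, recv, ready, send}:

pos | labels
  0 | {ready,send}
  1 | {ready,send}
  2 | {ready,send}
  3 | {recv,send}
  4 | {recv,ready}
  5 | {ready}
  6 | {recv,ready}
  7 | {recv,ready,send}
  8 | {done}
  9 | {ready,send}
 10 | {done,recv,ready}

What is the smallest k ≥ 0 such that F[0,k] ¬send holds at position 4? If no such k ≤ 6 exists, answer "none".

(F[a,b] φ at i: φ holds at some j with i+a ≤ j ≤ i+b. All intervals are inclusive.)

Scan j = 4,5,… for ¬send:
  j=4: holds
First hit at j=4, so smallest k = 4-4 = 0.

0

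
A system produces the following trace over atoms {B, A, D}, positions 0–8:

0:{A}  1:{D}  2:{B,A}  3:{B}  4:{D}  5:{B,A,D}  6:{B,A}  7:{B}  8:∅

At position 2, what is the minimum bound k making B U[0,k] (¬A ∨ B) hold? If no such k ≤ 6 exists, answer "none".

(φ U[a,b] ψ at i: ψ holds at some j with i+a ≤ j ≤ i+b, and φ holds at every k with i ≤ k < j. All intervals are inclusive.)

0

Need earliest j ≥ 2 with (¬A ∨ B), and B at every k in [2,j-1].
  j=2: rhs holds (empty prefix). k = 0.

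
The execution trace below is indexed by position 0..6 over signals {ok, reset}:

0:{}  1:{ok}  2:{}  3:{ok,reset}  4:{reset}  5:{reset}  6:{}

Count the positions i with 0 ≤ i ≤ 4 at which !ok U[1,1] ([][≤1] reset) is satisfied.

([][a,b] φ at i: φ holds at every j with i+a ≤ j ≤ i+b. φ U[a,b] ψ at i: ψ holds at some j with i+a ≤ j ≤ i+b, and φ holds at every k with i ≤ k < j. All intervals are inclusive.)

Evaluate at each i in [0,4]:
  i=0: ✗ (no rhs in [1,1])
  i=1: ✗ (no rhs in [2,2])
  i=2: ✓ (rhs at j=3; lhs holds on [2,2])
  i=3: ✗ (lhs fails at k=3 before rhs at j=4)
  i=4: ✗ (no rhs in [5,5])
Positions where it holds: {2} → 1.

1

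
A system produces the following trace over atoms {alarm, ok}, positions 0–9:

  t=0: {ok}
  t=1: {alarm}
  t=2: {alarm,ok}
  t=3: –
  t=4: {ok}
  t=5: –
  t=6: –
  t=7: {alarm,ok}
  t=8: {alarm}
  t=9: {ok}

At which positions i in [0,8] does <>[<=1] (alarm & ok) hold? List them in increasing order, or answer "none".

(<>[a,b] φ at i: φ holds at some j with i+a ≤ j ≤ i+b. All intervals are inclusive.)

1, 2, 6, 7

Evaluate at each i in [0,8]:
  i=0: ✗ (none in [0,1])
  i=1: ✓ (witness j=2)
  i=2: ✓ (witness j=2)
  i=3: ✗ (none in [3,4])
  i=4: ✗ (none in [4,5])
  i=5: ✗ (none in [5,6])
  i=6: ✓ (witness j=7)
  i=7: ✓ (witness j=7)
  i=8: ✗ (none in [8,9])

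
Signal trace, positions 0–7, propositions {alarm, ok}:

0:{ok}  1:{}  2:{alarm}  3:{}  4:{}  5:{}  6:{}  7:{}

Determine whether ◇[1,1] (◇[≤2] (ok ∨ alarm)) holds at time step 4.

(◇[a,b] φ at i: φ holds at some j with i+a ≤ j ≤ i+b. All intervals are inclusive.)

No

Check ◇[≤2] (ok ∨ alarm) at each j in [5,5]:
  j=5: fails (none in [5,7])
No position in the window satisfies it → formula fails.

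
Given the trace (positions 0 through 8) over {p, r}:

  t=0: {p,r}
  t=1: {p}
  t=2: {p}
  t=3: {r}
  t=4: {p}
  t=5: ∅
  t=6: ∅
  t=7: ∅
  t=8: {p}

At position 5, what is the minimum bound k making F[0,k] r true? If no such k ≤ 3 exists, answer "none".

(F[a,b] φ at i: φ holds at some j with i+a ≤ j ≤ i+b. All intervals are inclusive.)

none

Scan j = 5,6,… for r:
  j=5: fails
  j=6: fails
  j=7: fails
  j=8: fails
No j in [5,8] satisfies it → none.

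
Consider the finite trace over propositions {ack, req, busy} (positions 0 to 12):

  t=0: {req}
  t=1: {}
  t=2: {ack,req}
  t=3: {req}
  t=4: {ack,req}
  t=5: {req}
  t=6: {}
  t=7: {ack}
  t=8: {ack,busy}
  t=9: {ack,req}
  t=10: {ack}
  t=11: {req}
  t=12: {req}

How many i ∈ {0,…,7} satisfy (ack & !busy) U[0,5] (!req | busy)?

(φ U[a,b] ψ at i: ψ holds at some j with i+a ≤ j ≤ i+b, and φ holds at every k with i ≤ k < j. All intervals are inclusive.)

Evaluate at each i in [0,7]:
  i=0: ✗ (lhs fails at k=0 before rhs at j=1)
  i=1: ✓ (rhs at j=1)
  i=2: ✗ (lhs fails at k=3 before rhs at j=6)
  i=3: ✗ (lhs fails at k=3 before rhs at j=6)
  i=4: ✗ (lhs fails at k=5 before rhs at j=6)
  i=5: ✗ (lhs fails at k=5 before rhs at j=6)
  i=6: ✓ (rhs at j=6)
  i=7: ✓ (rhs at j=7)
Positions where it holds: {1, 6, 7} → 3.

3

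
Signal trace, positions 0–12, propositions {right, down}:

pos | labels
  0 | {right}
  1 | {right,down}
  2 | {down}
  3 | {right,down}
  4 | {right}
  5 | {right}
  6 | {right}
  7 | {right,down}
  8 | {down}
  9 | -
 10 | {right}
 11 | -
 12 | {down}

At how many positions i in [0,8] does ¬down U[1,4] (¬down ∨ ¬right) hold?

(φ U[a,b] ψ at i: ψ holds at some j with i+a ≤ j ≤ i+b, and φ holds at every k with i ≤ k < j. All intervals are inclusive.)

Evaluate at each i in [0,8]:
  i=0: ✗ (lhs fails at k=1 before rhs at j=2)
  i=1: ✗ (lhs fails at k=1 before rhs at j=2)
  i=2: ✗ (lhs fails at k=2 before rhs at j=4)
  i=3: ✗ (lhs fails at k=3 before rhs at j=4)
  i=4: ✓ (rhs at j=5; lhs holds on [4,4])
  i=5: ✓ (rhs at j=6; lhs holds on [5,5])
  i=6: ✗ (lhs fails at k=7 before rhs at j=8)
  i=7: ✗ (lhs fails at k=7 before rhs at j=8)
  i=8: ✗ (lhs fails at k=8 before rhs at j=9)
Positions where it holds: {4, 5} → 2.

2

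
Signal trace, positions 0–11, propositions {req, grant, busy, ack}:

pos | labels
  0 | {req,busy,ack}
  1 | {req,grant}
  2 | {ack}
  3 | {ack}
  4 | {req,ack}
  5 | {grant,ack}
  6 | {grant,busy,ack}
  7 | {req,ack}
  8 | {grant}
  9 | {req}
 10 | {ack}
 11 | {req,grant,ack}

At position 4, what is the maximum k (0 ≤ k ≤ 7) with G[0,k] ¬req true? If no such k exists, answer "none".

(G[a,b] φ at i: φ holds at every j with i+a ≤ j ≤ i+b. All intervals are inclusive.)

¬req must hold from j=4 onward; find where it first fails.
  j=4: fails → no k works.

none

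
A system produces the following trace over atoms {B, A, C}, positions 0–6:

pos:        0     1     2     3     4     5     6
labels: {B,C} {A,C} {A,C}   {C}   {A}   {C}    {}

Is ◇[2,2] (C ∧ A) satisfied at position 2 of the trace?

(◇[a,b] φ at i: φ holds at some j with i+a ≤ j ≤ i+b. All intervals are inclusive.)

False

Check (C ∧ A) at each j in [4,4]:
  j=4: false
No position in the window satisfies it → formula fails.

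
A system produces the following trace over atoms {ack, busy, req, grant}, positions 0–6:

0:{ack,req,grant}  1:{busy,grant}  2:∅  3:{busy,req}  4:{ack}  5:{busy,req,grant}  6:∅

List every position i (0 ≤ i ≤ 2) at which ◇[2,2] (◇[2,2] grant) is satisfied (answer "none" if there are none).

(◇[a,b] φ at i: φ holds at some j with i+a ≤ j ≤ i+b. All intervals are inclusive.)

Evaluate at each i in [0,2]:
  i=0: ✗ (none in [2,2])
  i=1: ✓ (witness j=3)
  i=2: ✗ (none in [4,4])

1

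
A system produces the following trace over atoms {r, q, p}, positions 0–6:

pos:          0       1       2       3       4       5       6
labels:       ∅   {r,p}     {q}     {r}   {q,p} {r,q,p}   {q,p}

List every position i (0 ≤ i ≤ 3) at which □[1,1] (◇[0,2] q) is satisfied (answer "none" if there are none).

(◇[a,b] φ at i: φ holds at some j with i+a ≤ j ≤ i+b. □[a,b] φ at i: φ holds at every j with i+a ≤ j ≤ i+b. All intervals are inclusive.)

0, 1, 2, 3

Evaluate at each i in [0,3]:
  i=0: ✓ (all of [1,1])
  i=1: ✓ (all of [2,2])
  i=2: ✓ (all of [3,3])
  i=3: ✓ (all of [4,4])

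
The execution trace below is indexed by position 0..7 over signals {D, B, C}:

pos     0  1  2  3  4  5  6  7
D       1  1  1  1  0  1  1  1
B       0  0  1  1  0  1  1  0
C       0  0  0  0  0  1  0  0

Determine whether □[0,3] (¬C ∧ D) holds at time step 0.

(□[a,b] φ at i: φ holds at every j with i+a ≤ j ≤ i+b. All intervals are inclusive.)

Check (¬C ∧ D) at every j in [0,3]:
  j=0: true
  j=1: true
  j=2: true
  j=3: true
All positions satisfy it → formula holds.

Holds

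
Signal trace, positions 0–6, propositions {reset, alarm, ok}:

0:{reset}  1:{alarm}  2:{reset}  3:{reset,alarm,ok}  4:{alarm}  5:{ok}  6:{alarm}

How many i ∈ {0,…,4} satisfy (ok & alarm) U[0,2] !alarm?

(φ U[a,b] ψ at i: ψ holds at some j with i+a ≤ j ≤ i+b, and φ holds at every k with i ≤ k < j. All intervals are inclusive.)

Evaluate at each i in [0,4]:
  i=0: ✓ (rhs at j=0)
  i=1: ✗ (lhs fails at k=1 before rhs at j=2)
  i=2: ✓ (rhs at j=2)
  i=3: ✗ (lhs fails at k=4 before rhs at j=5)
  i=4: ✗ (lhs fails at k=4 before rhs at j=5)
Positions where it holds: {0, 2} → 2.

2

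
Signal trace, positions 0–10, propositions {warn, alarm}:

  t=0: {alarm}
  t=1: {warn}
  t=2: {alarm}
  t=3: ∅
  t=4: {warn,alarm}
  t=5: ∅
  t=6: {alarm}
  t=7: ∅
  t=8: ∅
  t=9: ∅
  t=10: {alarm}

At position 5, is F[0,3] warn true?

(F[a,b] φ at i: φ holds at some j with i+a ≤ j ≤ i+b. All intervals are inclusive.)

False

Check warn at each j in [5,8]:
  j=5: false
  j=6: false
  j=7: false
  j=8: false
No position in the window satisfies it → formula fails.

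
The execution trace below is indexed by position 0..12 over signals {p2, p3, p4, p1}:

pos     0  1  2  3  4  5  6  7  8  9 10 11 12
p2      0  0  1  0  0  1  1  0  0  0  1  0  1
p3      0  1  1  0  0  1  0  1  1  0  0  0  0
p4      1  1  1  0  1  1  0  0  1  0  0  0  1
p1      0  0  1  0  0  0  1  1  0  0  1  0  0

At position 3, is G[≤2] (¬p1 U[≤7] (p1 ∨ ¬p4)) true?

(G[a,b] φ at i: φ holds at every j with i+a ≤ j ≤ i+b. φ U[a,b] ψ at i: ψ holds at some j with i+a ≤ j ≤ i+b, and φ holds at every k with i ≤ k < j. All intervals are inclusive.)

Yes

Check (¬p1 U[≤7] (p1 ∨ ¬p4)) at every j in [3,5]:
  j=3: holds
  j=4: holds
  j=5: holds
All positions satisfy it → formula holds.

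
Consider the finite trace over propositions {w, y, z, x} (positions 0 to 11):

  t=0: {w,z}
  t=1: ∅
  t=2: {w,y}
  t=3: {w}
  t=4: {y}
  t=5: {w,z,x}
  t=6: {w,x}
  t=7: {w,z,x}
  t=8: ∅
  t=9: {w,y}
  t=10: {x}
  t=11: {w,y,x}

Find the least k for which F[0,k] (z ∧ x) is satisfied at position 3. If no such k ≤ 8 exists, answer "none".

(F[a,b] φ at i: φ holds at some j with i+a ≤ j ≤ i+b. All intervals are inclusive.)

2

Scan j = 3,4,… for (z ∧ x):
  j=3: fails
  j=4: fails
  j=5: holds
First hit at j=5, so smallest k = 5-3 = 2.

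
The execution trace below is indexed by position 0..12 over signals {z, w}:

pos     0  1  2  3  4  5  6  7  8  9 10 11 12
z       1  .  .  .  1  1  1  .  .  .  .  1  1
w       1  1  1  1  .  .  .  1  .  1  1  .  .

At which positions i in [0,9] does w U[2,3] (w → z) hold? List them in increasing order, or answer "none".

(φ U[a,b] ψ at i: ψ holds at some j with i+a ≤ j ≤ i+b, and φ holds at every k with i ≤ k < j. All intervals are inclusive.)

Evaluate at each i in [0,9]:
  i=0: ✗ (no rhs in [2,3])
  i=1: ✓ (rhs at j=4; lhs holds on [1,3])
  i=2: ✓ (rhs at j=4; lhs holds on [2,3])
  i=3: ✗ (lhs fails at k=4 before rhs at j=5)
  i=4: ✗ (lhs fails at k=4 before rhs at j=6)
  i=5: ✗ (lhs fails at k=5 before rhs at j=8)
  i=6: ✗ (lhs fails at k=6 before rhs at j=8)
  i=7: ✗ (no rhs in [9,10])
  i=8: ✗ (lhs fails at k=8 before rhs at j=11)
  i=9: ✓ (rhs at j=11; lhs holds on [9,10])

1, 2, 9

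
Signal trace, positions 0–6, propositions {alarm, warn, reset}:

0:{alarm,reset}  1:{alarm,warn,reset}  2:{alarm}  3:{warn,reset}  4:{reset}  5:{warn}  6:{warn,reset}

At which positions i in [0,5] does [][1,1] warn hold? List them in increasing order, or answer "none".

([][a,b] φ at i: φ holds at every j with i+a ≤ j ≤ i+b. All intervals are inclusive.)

0, 2, 4, 5

Evaluate at each i in [0,5]:
  i=0: ✓ (all of [1,1])
  i=1: ✗ (fails at j=2)
  i=2: ✓ (all of [3,3])
  i=3: ✗ (fails at j=4)
  i=4: ✓ (all of [5,5])
  i=5: ✓ (all of [6,6])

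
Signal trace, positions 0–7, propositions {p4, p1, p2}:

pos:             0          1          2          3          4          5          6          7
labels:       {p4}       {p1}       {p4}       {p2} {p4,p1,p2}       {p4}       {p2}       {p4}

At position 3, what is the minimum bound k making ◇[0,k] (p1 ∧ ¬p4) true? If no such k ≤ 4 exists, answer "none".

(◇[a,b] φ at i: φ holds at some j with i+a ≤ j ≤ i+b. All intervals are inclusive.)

none

Scan j = 3,4,… for (p1 ∧ ¬p4):
  j=3: fails
  j=4: fails
  j=5: fails
  j=6: fails
  j=7: fails
No j in [3,7] satisfies it → none.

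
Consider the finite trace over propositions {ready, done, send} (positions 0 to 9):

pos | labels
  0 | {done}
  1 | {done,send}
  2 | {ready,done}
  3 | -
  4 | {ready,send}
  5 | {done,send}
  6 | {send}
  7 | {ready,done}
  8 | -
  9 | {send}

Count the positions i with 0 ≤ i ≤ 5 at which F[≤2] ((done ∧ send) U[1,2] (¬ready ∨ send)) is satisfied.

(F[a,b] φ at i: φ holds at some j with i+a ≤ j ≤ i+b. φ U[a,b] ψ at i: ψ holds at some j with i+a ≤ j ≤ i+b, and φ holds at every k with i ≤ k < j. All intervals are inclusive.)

3

Evaluate at each i in [0,5]:
  i=0: ✗ (none in [0,2])
  i=1: ✗ (none in [1,3])
  i=2: ✗ (none in [2,4])
  i=3: ✓ (witness j=5)
  i=4: ✓ (witness j=5)
  i=5: ✓ (witness j=5)
Positions where it holds: {3, 4, 5} → 3.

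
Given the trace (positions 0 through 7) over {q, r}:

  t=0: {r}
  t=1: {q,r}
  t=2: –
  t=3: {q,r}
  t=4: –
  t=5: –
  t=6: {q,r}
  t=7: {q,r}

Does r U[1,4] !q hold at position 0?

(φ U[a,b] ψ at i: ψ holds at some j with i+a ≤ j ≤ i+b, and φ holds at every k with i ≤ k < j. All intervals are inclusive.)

Need some j in [1,4] with !q, and r at every k in [0,j-1].
  j=1: !q false.
  j=2: !q holds; r holds at every k in [0,1] → satisfied.

True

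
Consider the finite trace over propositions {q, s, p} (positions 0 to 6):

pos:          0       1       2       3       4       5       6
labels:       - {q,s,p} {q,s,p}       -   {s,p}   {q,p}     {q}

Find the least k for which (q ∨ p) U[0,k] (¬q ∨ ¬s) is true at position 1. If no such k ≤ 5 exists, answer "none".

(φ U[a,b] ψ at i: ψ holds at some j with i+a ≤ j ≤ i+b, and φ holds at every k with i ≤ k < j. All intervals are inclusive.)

Need earliest j ≥ 1 with (¬q ∨ ¬s), and (q ∨ p) at every k in [1,j-1].
  j=1: rhs fails.
  j=2: rhs fails.
  j=3: rhs holds; lhs holds on [1,2]. k = 2.

2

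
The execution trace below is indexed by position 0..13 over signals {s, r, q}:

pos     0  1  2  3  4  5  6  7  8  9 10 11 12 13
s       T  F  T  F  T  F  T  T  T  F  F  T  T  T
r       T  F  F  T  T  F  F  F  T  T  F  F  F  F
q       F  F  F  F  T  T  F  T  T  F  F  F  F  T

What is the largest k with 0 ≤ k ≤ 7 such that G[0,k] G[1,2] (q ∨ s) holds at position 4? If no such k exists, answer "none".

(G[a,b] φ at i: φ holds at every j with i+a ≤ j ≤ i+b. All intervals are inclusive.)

G[1,2] (q ∨ s) must hold from j=4 onward; find where it first fails.
  j=4: holds
  j=5: holds
  j=6: holds
  j=7: fails
Holds on [4,6], so largest k = 2.

2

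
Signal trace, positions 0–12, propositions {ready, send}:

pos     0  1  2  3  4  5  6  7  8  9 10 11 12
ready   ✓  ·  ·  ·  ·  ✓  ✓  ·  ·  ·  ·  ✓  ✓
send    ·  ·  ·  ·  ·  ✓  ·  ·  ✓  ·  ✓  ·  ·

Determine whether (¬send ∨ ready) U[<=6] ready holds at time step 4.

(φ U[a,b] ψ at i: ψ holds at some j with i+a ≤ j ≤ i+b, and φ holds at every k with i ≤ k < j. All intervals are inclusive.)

True

Need some j in [4,10] with ready, and (¬send ∨ ready) at every k in [4,j-1].
  j=4: ready false.
  j=5: ready holds; (¬send ∨ ready) holds at every k in [4,4] → satisfied.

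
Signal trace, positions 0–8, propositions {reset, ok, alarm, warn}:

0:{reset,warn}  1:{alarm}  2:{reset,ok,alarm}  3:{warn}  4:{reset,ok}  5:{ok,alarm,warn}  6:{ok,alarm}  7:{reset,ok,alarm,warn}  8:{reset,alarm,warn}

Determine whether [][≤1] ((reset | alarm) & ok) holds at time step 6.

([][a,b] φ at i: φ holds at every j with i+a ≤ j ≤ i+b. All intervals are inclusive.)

Holds

Check ((reset | alarm) & ok) at every j in [6,7]:
  j=6: true
  j=7: true
All positions satisfy it → formula holds.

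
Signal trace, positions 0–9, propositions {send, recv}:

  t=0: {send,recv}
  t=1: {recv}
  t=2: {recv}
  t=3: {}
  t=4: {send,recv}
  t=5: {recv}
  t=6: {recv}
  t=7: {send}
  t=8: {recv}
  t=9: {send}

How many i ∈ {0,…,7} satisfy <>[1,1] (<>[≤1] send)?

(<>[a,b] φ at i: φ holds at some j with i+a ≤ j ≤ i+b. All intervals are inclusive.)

Evaluate at each i in [0,7]:
  i=0: ✗ (none in [1,1])
  i=1: ✗ (none in [2,2])
  i=2: ✓ (witness j=3)
  i=3: ✓ (witness j=4)
  i=4: ✗ (none in [5,5])
  i=5: ✓ (witness j=6)
  i=6: ✓ (witness j=7)
  i=7: ✓ (witness j=8)
Positions where it holds: {2, 3, 5, 6, 7} → 5.

5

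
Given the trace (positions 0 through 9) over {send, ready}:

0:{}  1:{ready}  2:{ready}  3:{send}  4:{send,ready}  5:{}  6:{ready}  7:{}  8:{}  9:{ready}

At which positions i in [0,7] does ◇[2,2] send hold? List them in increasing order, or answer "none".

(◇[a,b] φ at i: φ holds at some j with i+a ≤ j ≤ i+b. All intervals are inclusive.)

1, 2

Evaluate at each i in [0,7]:
  i=0: ✗ (none in [2,2])
  i=1: ✓ (witness j=3)
  i=2: ✓ (witness j=4)
  i=3: ✗ (none in [5,5])
  i=4: ✗ (none in [6,6])
  i=5: ✗ (none in [7,7])
  i=6: ✗ (none in [8,8])
  i=7: ✗ (none in [9,9])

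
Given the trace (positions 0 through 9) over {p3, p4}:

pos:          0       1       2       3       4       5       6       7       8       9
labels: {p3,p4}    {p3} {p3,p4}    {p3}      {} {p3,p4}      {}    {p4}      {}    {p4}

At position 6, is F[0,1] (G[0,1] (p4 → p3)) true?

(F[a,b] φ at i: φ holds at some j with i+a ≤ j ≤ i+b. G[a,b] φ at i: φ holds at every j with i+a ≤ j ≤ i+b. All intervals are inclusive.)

Check G[0,1] (p4 → p3) at each j in [6,7]:
  j=6: fails at 7
  j=7: fails at 7
No position in the window satisfies it → formula fails.

No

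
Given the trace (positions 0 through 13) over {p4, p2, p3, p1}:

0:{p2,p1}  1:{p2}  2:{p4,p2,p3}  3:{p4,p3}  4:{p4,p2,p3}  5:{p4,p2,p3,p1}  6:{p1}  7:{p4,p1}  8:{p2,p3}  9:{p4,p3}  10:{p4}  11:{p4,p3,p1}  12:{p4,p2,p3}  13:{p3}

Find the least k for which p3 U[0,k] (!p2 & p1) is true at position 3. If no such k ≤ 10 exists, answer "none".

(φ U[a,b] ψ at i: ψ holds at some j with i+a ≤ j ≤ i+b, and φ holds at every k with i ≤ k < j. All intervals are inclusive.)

3

Need earliest j ≥ 3 with (!p2 & p1), and p3 at every k in [3,j-1].
  j=3: rhs fails.
  j=4: rhs fails.
  j=5: rhs fails.
  j=6: rhs holds; lhs holds on [3,5]. k = 3.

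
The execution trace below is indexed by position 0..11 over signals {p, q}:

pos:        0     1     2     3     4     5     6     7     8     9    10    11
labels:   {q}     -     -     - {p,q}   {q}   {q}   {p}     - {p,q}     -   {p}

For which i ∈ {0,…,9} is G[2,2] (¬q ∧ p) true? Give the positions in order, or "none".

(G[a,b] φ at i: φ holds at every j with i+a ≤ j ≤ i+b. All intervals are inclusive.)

Evaluate at each i in [0,9]:
  i=0: ✗ (fails at j=2)
  i=1: ✗ (fails at j=3)
  i=2: ✗ (fails at j=4)
  i=3: ✗ (fails at j=5)
  i=4: ✗ (fails at j=6)
  i=5: ✓ (all of [7,7])
  i=6: ✗ (fails at j=8)
  i=7: ✗ (fails at j=9)
  i=8: ✗ (fails at j=10)
  i=9: ✓ (all of [11,11])

5, 9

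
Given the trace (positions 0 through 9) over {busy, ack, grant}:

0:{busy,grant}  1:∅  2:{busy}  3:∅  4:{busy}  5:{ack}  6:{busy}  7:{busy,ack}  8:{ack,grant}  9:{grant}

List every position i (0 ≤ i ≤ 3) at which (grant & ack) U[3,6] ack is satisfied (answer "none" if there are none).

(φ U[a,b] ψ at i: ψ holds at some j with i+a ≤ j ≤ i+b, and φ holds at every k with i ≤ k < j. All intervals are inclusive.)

none

Evaluate at each i in [0,3]:
  i=0: ✗ (lhs fails at k=0 before rhs at j=5)
  i=1: ✗ (lhs fails at k=1 before rhs at j=5)
  i=2: ✗ (lhs fails at k=2 before rhs at j=5)
  i=3: ✗ (lhs fails at k=3 before rhs at j=7)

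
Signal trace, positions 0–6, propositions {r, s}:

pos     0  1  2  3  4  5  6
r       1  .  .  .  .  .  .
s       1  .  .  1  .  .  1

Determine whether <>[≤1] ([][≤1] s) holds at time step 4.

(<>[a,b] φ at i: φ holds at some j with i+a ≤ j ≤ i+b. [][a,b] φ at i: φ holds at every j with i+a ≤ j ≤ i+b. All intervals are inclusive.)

Check [][≤1] s at each j in [4,5]:
  j=4: fails at 4
  j=5: fails at 5
No position in the window satisfies it → formula fails.

Does not hold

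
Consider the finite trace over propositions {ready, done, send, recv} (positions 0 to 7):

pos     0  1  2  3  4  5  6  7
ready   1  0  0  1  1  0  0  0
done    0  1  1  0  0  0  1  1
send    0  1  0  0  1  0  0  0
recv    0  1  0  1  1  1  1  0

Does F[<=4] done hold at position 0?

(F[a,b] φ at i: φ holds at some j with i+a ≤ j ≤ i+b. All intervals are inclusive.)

Check done at each j in [0,4]:
  j=0: false
  j=1: true
  j=2: true
  j=3: false
  j=4: false
Found at j=1 → formula holds.

Yes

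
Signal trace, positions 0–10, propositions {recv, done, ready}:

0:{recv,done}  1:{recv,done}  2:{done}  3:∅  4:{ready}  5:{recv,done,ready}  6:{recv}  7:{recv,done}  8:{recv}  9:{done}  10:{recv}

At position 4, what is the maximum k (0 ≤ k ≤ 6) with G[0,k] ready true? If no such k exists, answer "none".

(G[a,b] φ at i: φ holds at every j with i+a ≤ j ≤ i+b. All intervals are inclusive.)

1

ready must hold from j=4 onward; find where it first fails.
  j=4: holds
  j=5: holds
  j=6: fails
Holds on [4,5], so largest k = 1.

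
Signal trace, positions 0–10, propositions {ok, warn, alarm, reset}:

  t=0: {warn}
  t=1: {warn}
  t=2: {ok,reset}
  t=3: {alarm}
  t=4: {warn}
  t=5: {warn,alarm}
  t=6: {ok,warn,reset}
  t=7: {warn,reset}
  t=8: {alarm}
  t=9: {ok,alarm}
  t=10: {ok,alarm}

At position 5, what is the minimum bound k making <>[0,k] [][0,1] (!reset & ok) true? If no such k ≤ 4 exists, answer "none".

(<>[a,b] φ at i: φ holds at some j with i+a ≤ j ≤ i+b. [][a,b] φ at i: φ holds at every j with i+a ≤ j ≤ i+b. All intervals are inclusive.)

4

Scan j = 5,6,… for [][0,1] (!reset & ok):
  j=5: fails
  j=6: fails
  j=7: fails
  j=8: fails
  j=9: holds
First hit at j=9, so smallest k = 9-5 = 4.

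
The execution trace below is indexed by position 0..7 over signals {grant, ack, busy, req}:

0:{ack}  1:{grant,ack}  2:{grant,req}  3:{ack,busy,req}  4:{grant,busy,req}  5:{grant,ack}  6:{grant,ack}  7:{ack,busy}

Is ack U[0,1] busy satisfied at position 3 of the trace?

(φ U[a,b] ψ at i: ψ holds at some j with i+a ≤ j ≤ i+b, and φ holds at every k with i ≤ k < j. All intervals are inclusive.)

Need some j in [3,4] with busy, and ack at every k in [3,j-1].
  j=3: busy holds; no prefix to check → satisfied.

Holds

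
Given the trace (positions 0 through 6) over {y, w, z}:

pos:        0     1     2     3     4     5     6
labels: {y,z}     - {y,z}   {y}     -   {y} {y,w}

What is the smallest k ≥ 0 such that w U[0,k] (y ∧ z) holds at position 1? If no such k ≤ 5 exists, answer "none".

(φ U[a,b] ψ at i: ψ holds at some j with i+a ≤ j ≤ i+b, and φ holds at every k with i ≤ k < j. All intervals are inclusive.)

none

Need earliest j ≥ 1 with (y ∧ z), and w at every k in [1,j-1].
  j=1: rhs fails.
  j=2: rhs holds but lhs fails at k=1.
  j=3: rhs fails.
  j=4: rhs fails.
  j=5: rhs fails.
  j=6: rhs fails.
No witness within the range → none.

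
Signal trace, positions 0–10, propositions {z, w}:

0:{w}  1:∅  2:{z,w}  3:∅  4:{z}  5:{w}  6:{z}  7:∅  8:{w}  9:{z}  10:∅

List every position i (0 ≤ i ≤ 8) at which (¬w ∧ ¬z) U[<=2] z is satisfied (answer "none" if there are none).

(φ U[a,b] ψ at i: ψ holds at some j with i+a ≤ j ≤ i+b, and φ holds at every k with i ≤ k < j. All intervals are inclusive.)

1, 2, 3, 4, 6

Evaluate at each i in [0,8]:
  i=0: ✗ (lhs fails at k=0 before rhs at j=2)
  i=1: ✓ (rhs at j=2; lhs holds on [1,1])
  i=2: ✓ (rhs at j=2)
  i=3: ✓ (rhs at j=4; lhs holds on [3,3])
  i=4: ✓ (rhs at j=4)
  i=5: ✗ (lhs fails at k=5 before rhs at j=6)
  i=6: ✓ (rhs at j=6)
  i=7: ✗ (lhs fails at k=8 before rhs at j=9)
  i=8: ✗ (lhs fails at k=8 before rhs at j=9)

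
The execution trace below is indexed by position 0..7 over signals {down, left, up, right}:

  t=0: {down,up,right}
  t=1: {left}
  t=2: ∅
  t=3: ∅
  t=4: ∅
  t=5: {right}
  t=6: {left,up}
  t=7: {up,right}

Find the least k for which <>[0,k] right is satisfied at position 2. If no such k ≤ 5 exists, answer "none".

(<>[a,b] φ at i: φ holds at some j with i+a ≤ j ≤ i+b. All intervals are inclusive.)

Scan j = 2,3,… for right:
  j=2: fails
  j=3: fails
  j=4: fails
  j=5: holds
First hit at j=5, so smallest k = 5-2 = 3.

3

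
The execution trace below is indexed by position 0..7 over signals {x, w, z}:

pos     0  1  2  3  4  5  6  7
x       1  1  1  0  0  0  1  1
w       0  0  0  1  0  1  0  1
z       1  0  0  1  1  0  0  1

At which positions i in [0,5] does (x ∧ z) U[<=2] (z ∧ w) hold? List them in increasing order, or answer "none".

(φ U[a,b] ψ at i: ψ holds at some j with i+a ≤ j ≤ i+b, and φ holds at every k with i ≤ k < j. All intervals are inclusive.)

3

Evaluate at each i in [0,5]:
  i=0: ✗ (no rhs in [0,2])
  i=1: ✗ (lhs fails at k=1 before rhs at j=3)
  i=2: ✗ (lhs fails at k=2 before rhs at j=3)
  i=3: ✓ (rhs at j=3)
  i=4: ✗ (no rhs in [4,6])
  i=5: ✗ (lhs fails at k=5 before rhs at j=7)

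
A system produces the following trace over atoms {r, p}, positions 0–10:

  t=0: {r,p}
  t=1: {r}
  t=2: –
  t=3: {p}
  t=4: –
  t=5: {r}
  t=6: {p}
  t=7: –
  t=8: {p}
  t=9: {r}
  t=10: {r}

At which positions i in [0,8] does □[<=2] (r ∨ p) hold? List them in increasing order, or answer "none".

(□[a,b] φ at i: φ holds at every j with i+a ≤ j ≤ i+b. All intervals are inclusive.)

Evaluate at each i in [0,8]:
  i=0: ✗ (fails at j=2)
  i=1: ✗ (fails at j=2)
  i=2: ✗ (fails at j=2)
  i=3: ✗ (fails at j=4)
  i=4: ✗ (fails at j=4)
  i=5: ✗ (fails at j=7)
  i=6: ✗ (fails at j=7)
  i=7: ✗ (fails at j=7)
  i=8: ✓ (all of [8,10])

8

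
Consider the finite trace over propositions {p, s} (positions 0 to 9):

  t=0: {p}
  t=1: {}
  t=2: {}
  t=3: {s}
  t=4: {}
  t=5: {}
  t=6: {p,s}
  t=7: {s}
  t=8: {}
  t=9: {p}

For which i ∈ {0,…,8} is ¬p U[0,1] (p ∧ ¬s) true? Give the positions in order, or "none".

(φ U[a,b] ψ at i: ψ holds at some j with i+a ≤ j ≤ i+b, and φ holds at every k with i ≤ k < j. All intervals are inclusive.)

Evaluate at each i in [0,8]:
  i=0: ✓ (rhs at j=0)
  i=1: ✗ (no rhs in [1,2])
  i=2: ✗ (no rhs in [2,3])
  i=3: ✗ (no rhs in [3,4])
  i=4: ✗ (no rhs in [4,5])
  i=5: ✗ (no rhs in [5,6])
  i=6: ✗ (no rhs in [6,7])
  i=7: ✗ (no rhs in [7,8])
  i=8: ✓ (rhs at j=9; lhs holds on [8,8])

0, 8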